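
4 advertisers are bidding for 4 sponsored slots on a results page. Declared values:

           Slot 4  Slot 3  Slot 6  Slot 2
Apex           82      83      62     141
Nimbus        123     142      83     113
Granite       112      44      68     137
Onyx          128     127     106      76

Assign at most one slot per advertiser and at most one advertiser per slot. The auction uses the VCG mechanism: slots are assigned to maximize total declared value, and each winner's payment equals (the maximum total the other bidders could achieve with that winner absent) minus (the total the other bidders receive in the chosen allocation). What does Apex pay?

Apex pays $47.

Efficient allocation: Apex→Slot 2 ($141), Nimbus→Slot 3 ($142), Granite→Slot 4 ($112), Onyx→Slot 6 ($106); total welfare W = $501.
Apex receives Slot 2 at value $141, so the others get W − 141 = $360.
Without Apex: best allocation of the remaining 3 bidders over all 4 slots is Nimbus→Slot 3 ($142), Granite→Slot 2 ($137), Onyx→Slot 4 ($128), total $407.
VCG payment = (others' best without Apex) − (others' welfare with Apex) = 407 − 360 = $47.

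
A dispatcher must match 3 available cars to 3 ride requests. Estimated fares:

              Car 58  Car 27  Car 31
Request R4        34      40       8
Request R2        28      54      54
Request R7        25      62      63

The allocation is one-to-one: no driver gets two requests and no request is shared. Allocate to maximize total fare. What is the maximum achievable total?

Optimal: Car 58→Request R4 ($34), Car 27→Request R2 ($54), Car 31→Request R7 ($63) — total 34+54+63 = $151.
Column-greedy (each request in turn goes to its best remaining driver) gives $119, worse by 32.
Next-best assignment: Car 58→Request R4, Car 27→Request R7, Car 31→Request R2 = $150.
Every other assignment is strictly worse.

Maximum total: $151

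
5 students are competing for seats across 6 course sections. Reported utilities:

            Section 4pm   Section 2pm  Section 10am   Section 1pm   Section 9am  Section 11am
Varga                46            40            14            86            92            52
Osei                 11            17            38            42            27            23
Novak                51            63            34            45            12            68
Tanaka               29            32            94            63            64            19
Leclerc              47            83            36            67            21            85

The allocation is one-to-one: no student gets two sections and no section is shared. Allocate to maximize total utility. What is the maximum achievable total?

Maximum total: 379 points

This is the linear assignment problem.
Optimal: Varga→Section 9am (92 points), Osei→Section 1pm (42 points), Novak→Section 11am (68 points), Tanaka→Section 10am (94 points), Leclerc→Section 2pm (83 points) — total 92+42+68+94+83 = 379 points.
Column-greedy (each section in turn goes to its best remaining student) gives 341 points, worse by 38.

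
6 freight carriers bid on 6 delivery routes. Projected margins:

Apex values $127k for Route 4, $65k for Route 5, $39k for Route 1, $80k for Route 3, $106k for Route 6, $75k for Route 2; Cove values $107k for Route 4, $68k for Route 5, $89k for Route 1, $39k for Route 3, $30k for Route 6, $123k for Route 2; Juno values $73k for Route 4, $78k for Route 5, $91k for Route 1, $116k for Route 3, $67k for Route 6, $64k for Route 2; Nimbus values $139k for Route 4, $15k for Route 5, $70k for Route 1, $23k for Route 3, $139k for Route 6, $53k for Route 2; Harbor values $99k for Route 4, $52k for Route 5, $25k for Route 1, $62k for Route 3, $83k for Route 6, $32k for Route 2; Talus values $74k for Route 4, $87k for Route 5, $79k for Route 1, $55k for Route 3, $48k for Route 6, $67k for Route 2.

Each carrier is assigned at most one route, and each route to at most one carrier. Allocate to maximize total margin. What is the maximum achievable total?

Treat this as an assignment problem: match each carrier to one route.
Optimal: Apex→Route 4 ($127k), Cove→Route 2 ($123k), Juno→Route 3 ($116k), Nimbus→Route 6 ($139k), Harbor→Route 5 ($52k), Talus→Route 1 ($79k) — total 127+123+116+139+52+79 = $636k.
Max-entry greedy (repeatedly take the single best remaining cell) gives $596k, worse by 40.
Next-best assignment: Apex→Route 4, Cove→Route 2, Juno→Route 1, Nimbus→Route 6, Harbor→Route 3, Talus→Route 5 = $629k.
Swapping Harbor↔Nimbus (Harbor→Route 6 $83k, Nimbus→Route 5 $15k) loses 93.
Every other assignment is strictly worse.

Maximum total: $636k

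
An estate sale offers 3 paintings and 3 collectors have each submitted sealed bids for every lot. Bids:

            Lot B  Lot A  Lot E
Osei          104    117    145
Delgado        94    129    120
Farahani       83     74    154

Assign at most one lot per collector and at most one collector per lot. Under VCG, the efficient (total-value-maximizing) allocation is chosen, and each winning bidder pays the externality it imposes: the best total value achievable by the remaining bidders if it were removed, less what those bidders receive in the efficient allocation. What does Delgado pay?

Delgado pays $13.

Efficient allocation: Osei→Lot B ($104), Delgado→Lot A ($129), Farahani→Lot E ($154); total welfare W = $387.
Delgado receives Lot A at value $129, so the others get W − 129 = $258.
Without Delgado: best allocation of the remaining 2 bidders over all 3 lots is Osei→Lot A ($117), Farahani→Lot E ($154), total $271.
VCG payment = (others' best without Delgado) − (others' welfare with Delgado) = 271 − 258 = $13.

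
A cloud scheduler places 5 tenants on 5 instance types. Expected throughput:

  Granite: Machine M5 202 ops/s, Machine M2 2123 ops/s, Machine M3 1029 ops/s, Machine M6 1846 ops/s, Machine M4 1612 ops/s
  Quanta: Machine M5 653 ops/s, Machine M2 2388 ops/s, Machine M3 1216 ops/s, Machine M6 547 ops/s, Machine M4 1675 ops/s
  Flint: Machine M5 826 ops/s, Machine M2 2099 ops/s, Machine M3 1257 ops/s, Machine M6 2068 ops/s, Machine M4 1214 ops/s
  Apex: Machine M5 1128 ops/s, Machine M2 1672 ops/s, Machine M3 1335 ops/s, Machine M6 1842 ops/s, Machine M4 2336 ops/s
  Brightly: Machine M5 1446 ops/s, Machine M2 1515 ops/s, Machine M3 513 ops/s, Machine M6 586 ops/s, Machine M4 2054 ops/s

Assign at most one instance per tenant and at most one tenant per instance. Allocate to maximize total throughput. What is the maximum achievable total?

This is a one-to-one assignment (maximum-weight bipartite matching).
Optimal: Granite→Machine M6 (1846 ops/s), Quanta→Machine M2 (2388 ops/s), Flint→Machine M3 (1257 ops/s), Apex→Machine M4 (2336 ops/s), Brightly→Machine M5 (1446 ops/s) — total 1846+2388+1257+2336+1446 = 9273 ops/s.
Max-entry greedy (repeatedly take the single best remaining cell) gives 9267 ops/s, worse by 6.
Checked against all permutations: 9273 ops/s is optimal.

Max total: 9273 ops/s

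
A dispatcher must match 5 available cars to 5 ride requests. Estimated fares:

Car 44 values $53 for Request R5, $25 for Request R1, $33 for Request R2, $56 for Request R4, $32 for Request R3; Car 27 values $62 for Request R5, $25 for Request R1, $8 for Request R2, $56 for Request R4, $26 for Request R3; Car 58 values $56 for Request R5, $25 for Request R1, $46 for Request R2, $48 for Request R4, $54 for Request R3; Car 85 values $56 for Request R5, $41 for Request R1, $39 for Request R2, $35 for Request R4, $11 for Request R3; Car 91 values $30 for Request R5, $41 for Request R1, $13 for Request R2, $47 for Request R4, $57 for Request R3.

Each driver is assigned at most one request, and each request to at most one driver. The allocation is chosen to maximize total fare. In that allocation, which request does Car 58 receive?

Car 58 receives Request R2.

Optimal: Car 44→Request R4 ($56), Car 27→Request R5 ($62), Car 58→Request R2 ($46), Car 85→Request R1 ($41), Car 91→Request R3 ($57) — total 56+62+46+41+57 = $262.
Row-greedy (each driver in turn takes its best remaining request) gives $226, worse by 36.
Next-best assignment: Car 44→Request R5, Car 27→Request R4, Car 58→Request R2, Car 85→Request R1, Car 91→Request R3 = $253.
No other one-to-one assignment exceeds $262.
Car 58's own top request is Request R5 ($56), but forcing Car 58→Request R5 and reassigning the rest optimally gives only $243 — worse by 19.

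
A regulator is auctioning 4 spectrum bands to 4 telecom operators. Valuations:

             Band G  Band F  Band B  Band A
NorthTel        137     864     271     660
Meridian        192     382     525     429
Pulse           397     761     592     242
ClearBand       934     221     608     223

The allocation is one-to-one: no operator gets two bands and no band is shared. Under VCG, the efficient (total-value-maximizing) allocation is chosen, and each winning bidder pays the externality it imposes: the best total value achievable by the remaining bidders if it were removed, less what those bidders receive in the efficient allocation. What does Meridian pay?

Meridian pays $35M.

Efficient allocation: NorthTel→Band A ($660M), Meridian→Band B ($525M), Pulse→Band F ($761M), ClearBand→Band G ($934M); total welfare W = $2880M.
Meridian receives Band B at value $525M, so the others get W − 525 = $2355M.
Without Meridian: best allocation of the remaining 3 bidders over all 4 bands is NorthTel→Band F ($864M), Pulse→Band B ($592M), ClearBand→Band G ($934M), total $2390M.
VCG payment = (others' best without Meridian) − (others' welfare with Meridian) = 2390 − 2355 = $35M.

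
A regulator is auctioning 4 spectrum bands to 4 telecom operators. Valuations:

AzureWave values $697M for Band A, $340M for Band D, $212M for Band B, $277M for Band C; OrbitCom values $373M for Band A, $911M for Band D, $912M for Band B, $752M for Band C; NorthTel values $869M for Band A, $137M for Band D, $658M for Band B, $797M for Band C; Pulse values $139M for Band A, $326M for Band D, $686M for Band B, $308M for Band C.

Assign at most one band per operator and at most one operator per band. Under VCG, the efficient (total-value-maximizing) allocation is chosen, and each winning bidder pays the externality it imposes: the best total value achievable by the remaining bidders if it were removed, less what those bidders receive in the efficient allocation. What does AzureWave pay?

AzureWave pays $72M.

Efficient allocation: AzureWave→Band A ($697M), OrbitCom→Band D ($911M), NorthTel→Band C ($797M), Pulse→Band B ($686M); total welfare W = $3091M.
AzureWave receives Band A at value $697M, so the others get W − 697 = $2394M.
Without AzureWave: best allocation of the remaining 3 bidders over all 4 bands is OrbitCom→Band D ($911M), NorthTel→Band A ($869M), Pulse→Band B ($686M), total $2466M.
VCG payment = (others' best without AzureWave) − (others' welfare with AzureWave) = 2466 − 2394 = $72M.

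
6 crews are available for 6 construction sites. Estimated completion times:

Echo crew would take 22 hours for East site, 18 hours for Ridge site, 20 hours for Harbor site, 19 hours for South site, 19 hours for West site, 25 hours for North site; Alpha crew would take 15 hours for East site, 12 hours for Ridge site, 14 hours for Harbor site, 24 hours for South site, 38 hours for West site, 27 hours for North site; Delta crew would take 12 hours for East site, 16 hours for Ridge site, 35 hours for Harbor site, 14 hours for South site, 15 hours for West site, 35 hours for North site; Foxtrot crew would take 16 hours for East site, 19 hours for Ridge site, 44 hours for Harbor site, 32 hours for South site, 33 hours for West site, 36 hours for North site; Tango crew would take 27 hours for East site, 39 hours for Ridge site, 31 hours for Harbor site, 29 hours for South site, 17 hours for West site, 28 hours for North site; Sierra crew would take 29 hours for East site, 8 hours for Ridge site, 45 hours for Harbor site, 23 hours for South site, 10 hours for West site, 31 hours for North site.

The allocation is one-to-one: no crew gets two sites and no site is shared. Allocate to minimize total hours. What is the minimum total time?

This is a one-to-one assignment (minimum-cost bipartite matching).
Optimal: Echo crew→North site (25 hours), Alpha crew→Harbor site (14 hours), Delta crew→South site (14 hours), Foxtrot crew→East site (16 hours), Tango crew→West site (17 hours), Sierra crew→Ridge site (8 hours) — total 25+14+14+16+17+8 = 94 hours.
Row-greedy (each crew in turn takes its cheapest remaining site) gives 124 hours, worse by 30.
Checked against all permutations: 94 hours is optimal.

Minimum total: 94 hours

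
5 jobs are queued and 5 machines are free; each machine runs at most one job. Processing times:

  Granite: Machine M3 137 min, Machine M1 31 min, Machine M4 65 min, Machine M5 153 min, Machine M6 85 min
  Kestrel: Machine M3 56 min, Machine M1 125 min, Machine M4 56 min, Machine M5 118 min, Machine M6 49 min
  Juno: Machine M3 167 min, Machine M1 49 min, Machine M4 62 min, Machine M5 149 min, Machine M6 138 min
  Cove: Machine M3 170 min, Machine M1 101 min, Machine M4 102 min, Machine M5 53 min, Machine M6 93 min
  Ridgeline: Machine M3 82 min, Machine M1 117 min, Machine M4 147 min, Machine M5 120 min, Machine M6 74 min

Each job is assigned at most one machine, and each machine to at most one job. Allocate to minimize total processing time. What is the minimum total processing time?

Treat this as an assignment problem: match each job to one machine.
Optimal: Granite→Machine M1 (31 min), Kestrel→Machine M3 (56 min), Juno→Machine M4 (62 min), Cove→Machine M5 (53 min), Ridgeline→Machine M6 (74 min) — total 31+56+62+53+74 = 276 min.
Min-entry greedy (repeatedly take the single cheapest remaining cell) gives 277 min, worse by 1.
Checked against all permutations: 276 min is optimal.

Min total: 276 min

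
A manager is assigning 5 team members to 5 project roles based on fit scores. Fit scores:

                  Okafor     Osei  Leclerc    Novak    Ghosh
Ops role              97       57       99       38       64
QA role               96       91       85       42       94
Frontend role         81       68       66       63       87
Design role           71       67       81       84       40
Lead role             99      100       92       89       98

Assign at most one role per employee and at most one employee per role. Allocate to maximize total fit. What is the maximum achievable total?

Optimal: Okafor→QA role (96 pts), Osei→Lead role (100 pts), Leclerc→Ops role (99 pts), Novak→Design role (84 pts), Ghosh→Frontend role (87 pts) — total 96+100+99+84+87 = 466 pts.
Next-best assignment: Okafor→Lead role, Osei→QA role, Leclerc→Ops role, Novak→Design role, Ghosh→Frontend role = 460 pts.
Swapping Osei↔Ghosh (Osei→Frontend role 68 pts, Ghosh→Lead role 98 pts) loses 21.

Max total: 466 pts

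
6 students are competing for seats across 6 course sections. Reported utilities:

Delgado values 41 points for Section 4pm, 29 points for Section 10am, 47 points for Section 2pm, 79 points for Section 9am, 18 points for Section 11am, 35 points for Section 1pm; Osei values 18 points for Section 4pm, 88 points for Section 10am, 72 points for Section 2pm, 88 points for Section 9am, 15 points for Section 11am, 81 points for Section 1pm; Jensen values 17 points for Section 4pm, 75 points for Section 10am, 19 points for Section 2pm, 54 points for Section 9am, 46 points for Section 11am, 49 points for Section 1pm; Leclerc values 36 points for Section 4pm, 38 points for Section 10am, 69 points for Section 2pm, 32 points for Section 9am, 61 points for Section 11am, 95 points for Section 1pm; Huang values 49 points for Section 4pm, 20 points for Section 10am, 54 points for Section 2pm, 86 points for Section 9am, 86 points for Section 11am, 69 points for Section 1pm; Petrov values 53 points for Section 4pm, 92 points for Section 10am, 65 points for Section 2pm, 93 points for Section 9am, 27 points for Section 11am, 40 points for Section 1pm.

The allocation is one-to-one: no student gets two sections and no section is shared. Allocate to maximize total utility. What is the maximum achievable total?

Optimal: Delgado→Section 4pm (41 points), Osei→Section 2pm (72 points), Jensen→Section 10am (75 points), Leclerc→Section 1pm (95 points), Huang→Section 11am (86 points), Petrov→Section 9am (93 points) — total 41+72+75+95+86+93 = 462 points.
Row-greedy (each student in turn takes its best remaining section) gives 424 points, worse by 38.
Next-best assignment: Delgado→Section 9am, Osei→Section 2pm, Jensen→Section 10am, Leclerc→Section 1pm, Huang→Section 11am, Petrov→Section 4pm = 460 points.
Every other assignment is strictly worse.

Maximum total: 462 points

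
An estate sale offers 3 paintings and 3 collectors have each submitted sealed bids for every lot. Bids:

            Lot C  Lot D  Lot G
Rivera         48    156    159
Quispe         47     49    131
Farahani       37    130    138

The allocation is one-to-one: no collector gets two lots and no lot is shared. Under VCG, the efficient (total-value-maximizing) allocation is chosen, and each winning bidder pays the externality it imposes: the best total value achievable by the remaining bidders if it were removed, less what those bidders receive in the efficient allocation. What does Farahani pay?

Efficient allocation: Rivera→Lot D ($156), Quispe→Lot C ($47), Farahani→Lot G ($138); total welfare W = $341.
Farahani receives Lot G at value $138, so the others get W − 138 = $203.
Without Farahani: best allocation of the remaining 2 bidders over all 3 lots is Rivera→Lot D ($156), Quispe→Lot G ($131), total $287.
VCG payment = (others' best without Farahani) − (others' welfare with Farahani) = 287 − 203 = $84.

Farahani pays $84.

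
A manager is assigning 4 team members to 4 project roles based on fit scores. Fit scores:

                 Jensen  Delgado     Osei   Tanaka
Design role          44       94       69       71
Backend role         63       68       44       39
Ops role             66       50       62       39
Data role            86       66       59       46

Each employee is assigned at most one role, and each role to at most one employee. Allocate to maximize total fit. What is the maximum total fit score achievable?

Maximum total: 287 pts

Optimal: Jensen→Data role (86 pts), Delgado→Backend role (68 pts), Osei→Ops role (62 pts), Tanaka→Design role (71 pts) — total 86+68+62+71 = 287 pts.
Row-greedy (each employee in turn takes its best remaining role) gives 281 pts, worse by 6.
Checked against all permutations: 287 pts is optimal.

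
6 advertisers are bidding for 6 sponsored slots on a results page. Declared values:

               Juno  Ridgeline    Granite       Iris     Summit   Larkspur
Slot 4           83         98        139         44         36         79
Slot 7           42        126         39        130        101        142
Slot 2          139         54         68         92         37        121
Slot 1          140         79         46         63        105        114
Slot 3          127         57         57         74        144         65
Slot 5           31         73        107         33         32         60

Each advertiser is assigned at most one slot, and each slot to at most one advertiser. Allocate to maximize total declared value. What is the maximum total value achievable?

Optimal: Juno→Slot 1 ($140), Ridgeline→Slot 5 ($73), Granite→Slot 4 ($139), Iris→Slot 7 ($130), Summit→Slot 3 ($144), Larkspur→Slot 2 ($121) — total 140+73+139+130+144+121 = $747.
Max-entry greedy (repeatedly take the single best remaining cell) gives $730, worse by 17.
Checked against all permutations: $747 is optimal.

Maximum total: $747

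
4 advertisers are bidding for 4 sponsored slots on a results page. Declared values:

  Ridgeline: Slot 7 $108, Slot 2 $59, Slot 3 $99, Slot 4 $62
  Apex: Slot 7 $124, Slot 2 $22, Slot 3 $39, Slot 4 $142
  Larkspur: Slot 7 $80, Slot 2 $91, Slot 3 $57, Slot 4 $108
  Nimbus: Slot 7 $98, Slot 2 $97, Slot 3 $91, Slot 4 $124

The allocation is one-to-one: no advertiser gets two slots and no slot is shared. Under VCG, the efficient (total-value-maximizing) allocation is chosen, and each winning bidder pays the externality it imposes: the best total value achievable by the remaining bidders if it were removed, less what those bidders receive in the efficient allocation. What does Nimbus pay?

Nimbus pays $27.

Efficient allocation: Ridgeline→Slot 3 ($99), Apex→Slot 7 ($124), Larkspur→Slot 2 ($91), Nimbus→Slot 4 ($124); total welfare W = $438.
Nimbus receives Slot 4 at value $124, so the others get W − 124 = $314.
Without Nimbus: best allocation of the remaining 3 bidders over all 4 slots is Ridgeline→Slot 7 ($108), Apex→Slot 4 ($142), Larkspur→Slot 2 ($91), total $341.
VCG payment = (others' best without Nimbus) − (others' welfare with Nimbus) = 341 − 314 = $27.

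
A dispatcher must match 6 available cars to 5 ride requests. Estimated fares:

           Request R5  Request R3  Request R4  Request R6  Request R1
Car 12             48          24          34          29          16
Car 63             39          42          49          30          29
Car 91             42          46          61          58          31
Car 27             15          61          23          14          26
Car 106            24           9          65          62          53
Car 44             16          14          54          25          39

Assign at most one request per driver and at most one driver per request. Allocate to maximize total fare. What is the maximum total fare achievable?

This is the linear assignment problem.
Optimal: Car 12→Request R5 ($48), Car 27→Request R3 ($61), Car 44→Request R4 ($54), Car 91→Request R6 ($58), Car 106→Request R1 ($53) — total 48+61+54+58+53 = $274.
Column-greedy (each request in turn goes to its best remaining driver) gives $271, worse by 3.
Next-best assignment: Car 12→Request R5, Car 27→Request R3, Car 91→Request R4, Car 106→Request R6, Car 44→Request R1 = $271.
Every other assignment is strictly worse.

Maximum total: $274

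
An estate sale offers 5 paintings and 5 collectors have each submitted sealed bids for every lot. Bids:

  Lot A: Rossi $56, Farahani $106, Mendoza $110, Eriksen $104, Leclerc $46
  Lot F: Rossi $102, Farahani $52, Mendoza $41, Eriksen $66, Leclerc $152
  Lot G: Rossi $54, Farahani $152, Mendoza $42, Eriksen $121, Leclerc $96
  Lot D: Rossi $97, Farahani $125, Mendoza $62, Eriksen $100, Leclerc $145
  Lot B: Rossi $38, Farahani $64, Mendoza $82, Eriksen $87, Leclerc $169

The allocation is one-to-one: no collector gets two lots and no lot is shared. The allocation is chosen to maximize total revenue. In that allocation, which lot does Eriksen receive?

Eriksen receives Lot D.

This is the linear assignment problem.
Optimal: Rossi→Lot F ($102), Farahani→Lot G ($152), Mendoza→Lot A ($110), Eriksen→Lot D ($100), Leclerc→Lot B ($169) — total 102+152+110+100+169 = $633.
Column-greedy (each lot in turn goes to its best remaining collector) gives $552, worse by 81.
Checked against all permutations: $633 is optimal.
Eriksen's own top lot is Lot G ($121), but forcing Eriksen→Lot G and reassigning the rest optimally gives only $627 — worse by 6.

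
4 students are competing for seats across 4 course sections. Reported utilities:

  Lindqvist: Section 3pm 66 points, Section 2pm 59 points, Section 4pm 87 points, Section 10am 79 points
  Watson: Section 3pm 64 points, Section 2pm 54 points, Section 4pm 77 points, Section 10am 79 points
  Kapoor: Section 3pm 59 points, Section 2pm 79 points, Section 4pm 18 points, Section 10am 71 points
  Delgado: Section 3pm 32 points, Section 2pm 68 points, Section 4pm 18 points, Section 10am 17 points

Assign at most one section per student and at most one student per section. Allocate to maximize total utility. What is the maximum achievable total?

Max total: 293 points

Optimal: Lindqvist→Section 4pm (87 points), Watson→Section 10am (79 points), Kapoor→Section 3pm (59 points), Delgado→Section 2pm (68 points) — total 87+79+59+68 = 293 points.
Max-entry greedy (repeatedly take the single best remaining cell) gives 277 points, worse by 16.
Every other assignment is strictly worse.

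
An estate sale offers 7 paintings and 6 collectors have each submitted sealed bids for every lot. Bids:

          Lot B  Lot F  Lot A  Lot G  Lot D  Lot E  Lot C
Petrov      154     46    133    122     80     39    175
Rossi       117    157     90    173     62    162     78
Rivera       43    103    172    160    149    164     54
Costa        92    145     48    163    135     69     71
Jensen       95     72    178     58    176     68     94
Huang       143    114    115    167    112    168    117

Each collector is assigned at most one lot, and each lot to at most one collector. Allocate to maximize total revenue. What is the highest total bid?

Optimal: Petrov→Lot C ($175), Rossi→Lot F ($157), Rivera→Lot A ($172), Costa→Lot G ($163), Jensen→Lot D ($176), Huang→Lot E ($168) — total 175+157+172+163+176+168 = $1011.
Max-entry greedy (repeatedly take the single best remaining cell) gives $988, worse by 23.
Checked against all permutations: $1011 is optimal.

Max total: $1011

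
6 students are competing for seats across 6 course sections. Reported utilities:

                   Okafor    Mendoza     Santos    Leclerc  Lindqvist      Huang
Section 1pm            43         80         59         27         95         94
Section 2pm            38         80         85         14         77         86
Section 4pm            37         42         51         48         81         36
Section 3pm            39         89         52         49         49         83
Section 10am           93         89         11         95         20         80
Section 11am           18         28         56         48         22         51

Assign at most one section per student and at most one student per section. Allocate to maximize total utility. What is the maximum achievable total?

Optimal: Okafor→Section 10am (93 points), Mendoza→Section 3pm (89 points), Santos→Section 2pm (85 points), Leclerc→Section 11am (48 points), Lindqvist→Section 4pm (81 points), Huang→Section 1pm (94 points) — total 93+89+85+48+81+94 = 490 points.
Row-greedy (each student in turn takes its best remaining section) gives 461 points, worse by 29.
Next-best assignment: Okafor→Section 10am, Mendoza→Section 1pm, Santos→Section 2pm, Leclerc→Section 11am, Lindqvist→Section 4pm, Huang→Section 3pm = 470 points.
Every other assignment is strictly worse.

Max total: 490 points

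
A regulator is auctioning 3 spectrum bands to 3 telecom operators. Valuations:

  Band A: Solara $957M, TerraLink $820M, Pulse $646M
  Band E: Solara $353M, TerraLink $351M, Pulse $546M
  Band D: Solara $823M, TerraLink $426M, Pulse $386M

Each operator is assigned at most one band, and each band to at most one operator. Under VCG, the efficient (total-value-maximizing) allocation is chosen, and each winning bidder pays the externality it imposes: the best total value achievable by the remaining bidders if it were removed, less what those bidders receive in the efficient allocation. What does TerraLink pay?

Efficient allocation: Solara→Band D ($823M), TerraLink→Band A ($820M), Pulse→Band E ($546M); total welfare W = $2189M.
TerraLink receives Band A at value $820M, so the others get W − 820 = $1369M.
Without TerraLink: best allocation of the remaining 2 bidders over all 3 bands is Solara→Band A ($957M), Pulse→Band E ($546M), total $1503M.
VCG payment = (others' best without TerraLink) − (others' welfare with TerraLink) = 1503 − 1369 = $134M.

TerraLink pays $134M.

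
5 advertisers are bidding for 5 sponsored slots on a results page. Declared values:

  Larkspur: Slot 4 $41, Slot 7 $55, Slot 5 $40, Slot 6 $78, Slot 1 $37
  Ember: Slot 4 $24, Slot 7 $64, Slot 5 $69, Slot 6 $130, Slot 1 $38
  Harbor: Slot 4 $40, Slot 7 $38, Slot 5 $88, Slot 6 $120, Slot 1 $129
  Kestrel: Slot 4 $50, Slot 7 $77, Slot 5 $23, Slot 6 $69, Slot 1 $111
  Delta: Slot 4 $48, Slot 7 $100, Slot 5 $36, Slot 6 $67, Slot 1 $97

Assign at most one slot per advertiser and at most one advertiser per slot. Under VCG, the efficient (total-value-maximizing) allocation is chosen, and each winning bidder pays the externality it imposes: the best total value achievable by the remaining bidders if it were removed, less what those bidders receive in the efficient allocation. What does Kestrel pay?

Efficient allocation: Larkspur→Slot 4 ($41), Ember→Slot 6 ($130), Harbor→Slot 5 ($88), Kestrel→Slot 1 ($111), Delta→Slot 7 ($100); total welfare W = $470.
Kestrel receives Slot 1 at value $111, so the others get W − 111 = $359.
Without Kestrel: best allocation of the remaining 4 bidders over all 5 slots is Larkspur→Slot 4 ($41), Ember→Slot 6 ($130), Harbor→Slot 1 ($129), Delta→Slot 7 ($100), total $400.
VCG payment = (others' best without Kestrel) − (others' welfare with Kestrel) = 400 − 359 = $41.

Kestrel pays $41.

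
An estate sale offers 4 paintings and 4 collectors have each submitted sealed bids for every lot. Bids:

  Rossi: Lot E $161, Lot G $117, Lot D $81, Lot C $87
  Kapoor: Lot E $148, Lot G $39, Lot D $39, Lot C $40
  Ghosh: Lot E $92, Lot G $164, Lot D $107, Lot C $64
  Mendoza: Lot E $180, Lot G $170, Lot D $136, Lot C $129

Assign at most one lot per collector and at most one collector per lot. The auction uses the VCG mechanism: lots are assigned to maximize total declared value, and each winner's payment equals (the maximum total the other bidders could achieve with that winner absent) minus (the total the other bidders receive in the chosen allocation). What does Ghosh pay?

Ghosh pays $34.

Efficient allocation: Rossi→Lot C ($87), Kapoor→Lot E ($148), Ghosh→Lot G ($164), Mendoza→Lot D ($136); total welfare W = $535.
Ghosh receives Lot G at value $164, so the others get W − 164 = $371.
Without Ghosh: best allocation of the remaining 3 bidders over all 4 lots is Rossi→Lot C ($87), Kapoor→Lot E ($148), Mendoza→Lot G ($170), total $405.
VCG payment = (others' best without Ghosh) − (others' welfare with Ghosh) = 405 − 371 = $34.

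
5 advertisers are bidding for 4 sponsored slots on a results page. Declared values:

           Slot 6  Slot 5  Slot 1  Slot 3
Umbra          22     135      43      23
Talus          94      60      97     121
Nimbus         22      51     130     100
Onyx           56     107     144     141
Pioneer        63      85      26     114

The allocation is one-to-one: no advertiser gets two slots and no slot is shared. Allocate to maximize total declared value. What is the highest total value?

Max total: $500

This is a one-to-one assignment (maximum-weight bipartite matching).
Optimal: Talus→Slot 6 ($94), Umbra→Slot 5 ($135), Nimbus→Slot 1 ($130), Onyx→Slot 3 ($141) — total 94+135+130+141 = $500.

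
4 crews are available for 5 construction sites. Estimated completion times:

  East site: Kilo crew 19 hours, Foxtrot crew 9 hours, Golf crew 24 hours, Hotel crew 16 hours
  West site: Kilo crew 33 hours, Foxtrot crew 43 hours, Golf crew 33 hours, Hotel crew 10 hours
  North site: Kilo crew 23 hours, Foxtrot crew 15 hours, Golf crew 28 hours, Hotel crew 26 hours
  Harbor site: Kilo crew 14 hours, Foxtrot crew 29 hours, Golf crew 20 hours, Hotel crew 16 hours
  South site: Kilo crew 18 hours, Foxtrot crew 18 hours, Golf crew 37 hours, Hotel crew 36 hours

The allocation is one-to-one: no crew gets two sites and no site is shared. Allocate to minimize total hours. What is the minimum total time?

Minimum total: 57 hours

Optimal: Kilo crew→South site (18 hours), Foxtrot crew→East site (9 hours), Golf crew→Harbor site (20 hours), Hotel crew→West site (10 hours) — total 18+9+20+10 = 57 hours.
Row-greedy (each crew in turn takes its cheapest remaining site) gives 61 hours, worse by 4.
Next-best assignment: Kilo crew→Harbor site, Foxtrot crew→East site, Golf crew→North site, Hotel crew→West site = 61 hours.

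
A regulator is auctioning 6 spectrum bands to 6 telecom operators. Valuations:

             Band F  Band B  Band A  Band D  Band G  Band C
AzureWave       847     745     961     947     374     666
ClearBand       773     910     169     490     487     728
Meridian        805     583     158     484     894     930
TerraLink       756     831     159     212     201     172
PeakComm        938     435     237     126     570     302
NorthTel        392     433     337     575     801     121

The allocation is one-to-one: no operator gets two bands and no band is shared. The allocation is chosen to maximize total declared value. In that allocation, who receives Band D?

Optimal: AzureWave→Band A ($961M), ClearBand→Band D ($490M), Meridian→Band C ($930M), TerraLink→Band B ($831M), PeakComm→Band F ($938M), NorthTel→Band G ($801M) — total 961+490+930+831+938+801 = $4951M.
Column-greedy (each band in turn goes to its best remaining operator) gives $4450M, worse by 501.
Swapping ClearBand↔PeakComm (ClearBand→Band F $773M, PeakComm→Band D $126M) loses 529.
Checked against all permutations: $4951M is optimal.
ClearBand's own top band is Band B ($910M), but forcing ClearBand→Band B and reassigning the rest optimally gives only $4752M — worse by 199.

ClearBand receives Band D.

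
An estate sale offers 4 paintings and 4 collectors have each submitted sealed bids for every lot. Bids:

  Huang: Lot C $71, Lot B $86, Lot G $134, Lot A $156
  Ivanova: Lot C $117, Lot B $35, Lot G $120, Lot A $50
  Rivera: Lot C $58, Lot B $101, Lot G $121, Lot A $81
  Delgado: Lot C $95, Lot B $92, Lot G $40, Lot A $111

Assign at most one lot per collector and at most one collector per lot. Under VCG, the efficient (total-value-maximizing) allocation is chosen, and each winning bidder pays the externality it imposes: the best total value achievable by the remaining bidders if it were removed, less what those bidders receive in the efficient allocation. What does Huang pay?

Huang pays $19.

Efficient allocation: Huang→Lot A ($156), Ivanova→Lot C ($117), Rivera→Lot G ($121), Delgado→Lot B ($92); total welfare W = $486.
Huang receives Lot A at value $156, so the others get W − 156 = $330.
Without Huang: best allocation of the remaining 3 bidders over all 4 lots is Ivanova→Lot C ($117), Rivera→Lot G ($121), Delgado→Lot A ($111), total $349.
VCG payment = (others' best without Huang) − (others' welfare with Huang) = 349 − 330 = $19.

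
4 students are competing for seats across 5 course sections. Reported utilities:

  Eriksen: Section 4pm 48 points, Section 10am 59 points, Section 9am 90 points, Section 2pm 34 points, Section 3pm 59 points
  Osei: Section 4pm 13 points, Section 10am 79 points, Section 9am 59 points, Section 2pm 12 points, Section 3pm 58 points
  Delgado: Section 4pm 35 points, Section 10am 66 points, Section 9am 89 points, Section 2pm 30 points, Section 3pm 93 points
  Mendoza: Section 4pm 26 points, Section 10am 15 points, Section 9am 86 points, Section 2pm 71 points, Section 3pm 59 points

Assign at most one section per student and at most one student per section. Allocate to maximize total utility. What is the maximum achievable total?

Max total: 333 points

Optimal: Eriksen→Section 9am (90 points), Osei→Section 10am (79 points), Delgado→Section 3pm (93 points), Mendoza→Section 2pm (71 points) — total 90+79+93+71 = 333 points.
Column-greedy (each section in turn goes to its best remaining student) gives 287 points, worse by 46.
Swapping Eriksen↔Osei (Eriksen→Section 10am 59 points, Osei→Section 9am 59 points) loses 51.
Checked against all permutations: 333 points is optimal.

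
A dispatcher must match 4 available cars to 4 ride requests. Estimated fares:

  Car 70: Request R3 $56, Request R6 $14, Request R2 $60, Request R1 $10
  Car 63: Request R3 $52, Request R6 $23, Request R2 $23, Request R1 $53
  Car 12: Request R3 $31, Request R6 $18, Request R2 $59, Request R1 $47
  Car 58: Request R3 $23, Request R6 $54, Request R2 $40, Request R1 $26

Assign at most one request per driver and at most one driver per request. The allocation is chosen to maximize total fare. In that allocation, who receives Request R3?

Car 70 receives Request R3.

Optimal: Car 70→Request R3 ($56), Car 63→Request R1 ($53), Car 12→Request R2 ($59), Car 58→Request R6 ($54) — total 56+53+59+54 = $222.
Max-entry greedy (repeatedly take the single best remaining cell) gives $198, worse by 24.
Next-best assignment: Car 70→Request R2, Car 63→Request R3, Car 12→Request R1, Car 58→Request R6 = $213.
Car 70's own top request is Request R2 ($60), but forcing Car 70→Request R2 and reassigning the rest optimally gives only $213 — worse by 9.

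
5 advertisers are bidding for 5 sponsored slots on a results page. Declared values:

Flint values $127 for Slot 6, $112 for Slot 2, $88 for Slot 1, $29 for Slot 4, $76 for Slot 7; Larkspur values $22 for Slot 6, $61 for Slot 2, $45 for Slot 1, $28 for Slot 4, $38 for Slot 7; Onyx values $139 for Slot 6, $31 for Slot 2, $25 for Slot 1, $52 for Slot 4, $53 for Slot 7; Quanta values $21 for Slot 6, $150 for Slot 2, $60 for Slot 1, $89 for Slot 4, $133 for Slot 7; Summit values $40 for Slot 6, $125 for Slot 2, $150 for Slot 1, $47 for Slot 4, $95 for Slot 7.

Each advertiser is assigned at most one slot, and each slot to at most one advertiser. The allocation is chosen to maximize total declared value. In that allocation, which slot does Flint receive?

Flint receives Slot 2.

Optimal: Flint→Slot 2 ($112), Larkspur→Slot 4 ($28), Onyx→Slot 6 ($139), Quanta→Slot 7 ($133), Summit→Slot 1 ($150) — total 112+28+139+133+150 = $562.
Column-greedy (each slot in turn goes to its best remaining advertiser) gives $506, worse by 56.
Flint's own top slot is Slot 6 ($127), but forcing Flint→Slot 6 and reassigning the rest optimally gives only $523 — worse by 39.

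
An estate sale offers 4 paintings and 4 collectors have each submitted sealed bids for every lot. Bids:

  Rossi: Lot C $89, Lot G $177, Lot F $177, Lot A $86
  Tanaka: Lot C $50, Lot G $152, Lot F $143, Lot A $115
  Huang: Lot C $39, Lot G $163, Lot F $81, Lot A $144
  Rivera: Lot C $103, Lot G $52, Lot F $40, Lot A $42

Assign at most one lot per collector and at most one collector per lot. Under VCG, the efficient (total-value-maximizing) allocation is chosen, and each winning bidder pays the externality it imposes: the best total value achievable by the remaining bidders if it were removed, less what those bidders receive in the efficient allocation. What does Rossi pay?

Rossi pays $10.

Efficient allocation: Rossi→Lot F ($177), Tanaka→Lot G ($152), Huang→Lot A ($144), Rivera→Lot C ($103); total welfare W = $576.
Rossi receives Lot F at value $177, so the others get W − 177 = $399.
Without Rossi: best allocation of the remaining 3 bidders over all 4 lots is Tanaka→Lot F ($143), Huang→Lot G ($163), Rivera→Lot C ($103), total $409.
VCG payment = (others' best without Rossi) − (others' welfare with Rossi) = 409 − 399 = $10.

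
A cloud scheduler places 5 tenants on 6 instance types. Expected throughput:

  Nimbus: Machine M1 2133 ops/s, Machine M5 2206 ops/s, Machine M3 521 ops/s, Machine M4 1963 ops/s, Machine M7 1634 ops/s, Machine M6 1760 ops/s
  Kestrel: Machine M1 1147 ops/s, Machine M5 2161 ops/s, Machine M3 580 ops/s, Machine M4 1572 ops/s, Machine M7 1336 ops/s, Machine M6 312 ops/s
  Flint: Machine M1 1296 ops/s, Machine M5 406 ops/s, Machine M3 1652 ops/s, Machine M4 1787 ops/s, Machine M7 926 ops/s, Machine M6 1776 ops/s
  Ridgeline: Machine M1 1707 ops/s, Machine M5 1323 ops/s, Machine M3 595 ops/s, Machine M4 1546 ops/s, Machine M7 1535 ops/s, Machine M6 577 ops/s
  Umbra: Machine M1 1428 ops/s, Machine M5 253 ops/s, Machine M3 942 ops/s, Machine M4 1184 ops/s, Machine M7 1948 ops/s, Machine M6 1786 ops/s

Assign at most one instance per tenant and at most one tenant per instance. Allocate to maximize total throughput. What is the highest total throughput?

Max total: 9564 ops/s

Optimal: Nimbus→Machine M1 (2133 ops/s), Kestrel→Machine M5 (2161 ops/s), Flint→Machine M6 (1776 ops/s), Ridgeline→Machine M4 (1546 ops/s), Umbra→Machine M7 (1948 ops/s) — total 2133+2161+1776+1546+1948 = 9564 ops/s.
Every other assignment is strictly worse.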